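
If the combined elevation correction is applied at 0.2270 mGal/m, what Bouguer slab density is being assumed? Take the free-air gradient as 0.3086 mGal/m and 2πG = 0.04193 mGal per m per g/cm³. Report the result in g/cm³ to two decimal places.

0.2270 = 0.3086 − 0.04193 × ρ
ρ = (0.3086 − 0.2270) / 0.04193 = 1.95 g/cm³

1.95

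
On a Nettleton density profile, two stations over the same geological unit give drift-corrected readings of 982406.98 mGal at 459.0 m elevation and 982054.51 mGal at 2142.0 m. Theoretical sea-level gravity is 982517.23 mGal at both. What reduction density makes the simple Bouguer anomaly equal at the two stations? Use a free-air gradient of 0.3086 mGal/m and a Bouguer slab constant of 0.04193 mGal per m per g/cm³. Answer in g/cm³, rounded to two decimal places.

Δg_obs = 982054.51 − 982406.98 = -352.47 mGal over Δh = 2142.0 − 459.0 = 1683.0 m
Equal Bouguer anomalies ⇒ Δg_obs + (0.3086 − 0.04193ρ)·Δh = 0
0.3086 − 0.04193ρ = −Δg_obs/Δh = 0.20943
ρ = (0.3086 − 0.20943) / 0.04193 = 2.37 g/cm³

2.37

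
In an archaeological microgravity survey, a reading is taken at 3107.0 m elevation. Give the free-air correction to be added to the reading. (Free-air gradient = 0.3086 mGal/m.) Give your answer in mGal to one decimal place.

Free-air correction = 0.3086 × 3107.0 = 958.8 mGal

958.8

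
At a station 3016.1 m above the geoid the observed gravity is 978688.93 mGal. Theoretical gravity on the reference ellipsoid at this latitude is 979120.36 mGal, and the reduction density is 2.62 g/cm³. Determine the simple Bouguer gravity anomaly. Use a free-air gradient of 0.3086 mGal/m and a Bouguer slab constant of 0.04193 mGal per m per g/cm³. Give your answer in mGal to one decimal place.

168.0

Free-air correction = 0.3086 × 3016.1 = 930.77 mGal
Free-air anomaly = 978688.93 − 979120.36 + (930.77) = 499.34 mGal
Bouguer slab correction = 0.04193 × 2.62 × 3016.1 = 331.34 mGal
Simple Bouguer anomaly = 499.34 − (331.34) = 168.00 mGal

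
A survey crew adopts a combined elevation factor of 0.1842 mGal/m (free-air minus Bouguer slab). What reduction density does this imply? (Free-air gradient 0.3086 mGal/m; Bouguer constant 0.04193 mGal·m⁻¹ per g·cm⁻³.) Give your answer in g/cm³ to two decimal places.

0.1842 = 0.3086 − 0.04193 × ρ
ρ = (0.3086 − 0.1842) / 0.04193 = 2.97 g/cm³

2.97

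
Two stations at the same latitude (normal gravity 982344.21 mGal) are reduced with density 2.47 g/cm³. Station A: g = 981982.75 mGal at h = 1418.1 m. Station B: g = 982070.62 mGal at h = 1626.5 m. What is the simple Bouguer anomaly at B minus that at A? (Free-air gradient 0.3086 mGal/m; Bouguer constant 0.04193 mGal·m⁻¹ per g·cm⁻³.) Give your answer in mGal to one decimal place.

130.6

Δg_SB(A) = 981982.75 − 982344.21 + 0.3086×1418.1 − 0.04193×2.47×1418.1 = -70.70 mGal
Δg_SB(B) = 982070.62 − 982344.21 + 0.3086×1626.5 − 0.04193×2.47×1626.5 = 59.90 mGal
Difference = 59.90 − (-70.70) = 130.60 mGal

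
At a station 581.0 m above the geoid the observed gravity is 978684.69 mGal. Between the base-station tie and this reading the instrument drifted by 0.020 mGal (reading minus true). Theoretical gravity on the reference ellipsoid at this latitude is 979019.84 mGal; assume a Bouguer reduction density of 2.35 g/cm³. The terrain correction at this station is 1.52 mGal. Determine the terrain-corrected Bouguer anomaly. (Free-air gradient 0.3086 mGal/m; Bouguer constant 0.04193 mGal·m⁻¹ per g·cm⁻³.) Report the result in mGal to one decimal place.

Drift-corrected reading = 978684.69 − (0.020) = 978684.670 mGal
Free-air correction = 0.3086 × 581.0 = 179.30 mGal
Free-air anomaly = 978684.670 − 979019.84 + (179.30) = -155.870 mGal
Bouguer slab correction = 0.04193 × 2.35 × 581.0 = 57.25 mGal
Simple Bouguer anomaly = -155.870 − (57.25) = -213.120 mGal
Complete Bouguer anomaly = -213.120 + 1.52 = -211.600 mGal

-211.6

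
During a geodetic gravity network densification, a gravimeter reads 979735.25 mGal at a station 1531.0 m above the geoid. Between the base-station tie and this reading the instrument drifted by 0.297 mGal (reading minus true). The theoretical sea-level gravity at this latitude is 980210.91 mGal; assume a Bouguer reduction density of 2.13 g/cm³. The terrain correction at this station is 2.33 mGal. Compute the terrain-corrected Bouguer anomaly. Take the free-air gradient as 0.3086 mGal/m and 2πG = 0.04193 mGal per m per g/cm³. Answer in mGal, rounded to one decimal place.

-137.9

Drift-corrected reading = 979735.25 − (0.297) = 979734.953 mGal
Free-air correction = 0.3086 × 1531.0 = 472.47 mGal
Free-air anomaly = 979734.953 − 980210.91 + (472.47) = -3.487 mGal
Bouguer slab correction = 0.04193 × 2.13 × 1531.0 = 136.73 mGal
Simple Bouguer anomaly = -3.487 − (136.73) = -140.217 mGal
Complete Bouguer anomaly = -140.217 + 2.33 = -137.887 mGal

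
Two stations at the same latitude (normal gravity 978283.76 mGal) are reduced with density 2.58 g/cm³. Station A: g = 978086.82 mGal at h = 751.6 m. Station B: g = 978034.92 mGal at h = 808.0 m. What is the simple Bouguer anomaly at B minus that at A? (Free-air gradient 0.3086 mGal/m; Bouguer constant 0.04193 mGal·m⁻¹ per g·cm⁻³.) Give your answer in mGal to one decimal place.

Δg_SB(A) = 978086.82 − 978283.76 + 0.3086×751.6 − 0.04193×2.58×751.6 = -46.30 mGal
Δg_SB(B) = 978034.92 − 978283.76 + 0.3086×808.0 − 0.04193×2.58×808.0 = -86.90 mGal
Difference = -86.90 − (-46.30) = -40.60 mGal

-40.6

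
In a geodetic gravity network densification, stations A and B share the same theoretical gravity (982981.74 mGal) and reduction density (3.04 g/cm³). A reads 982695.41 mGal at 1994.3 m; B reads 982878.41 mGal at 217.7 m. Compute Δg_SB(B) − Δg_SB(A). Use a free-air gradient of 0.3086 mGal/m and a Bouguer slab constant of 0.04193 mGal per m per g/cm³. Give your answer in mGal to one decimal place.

-138.8

Δg_SB(A) = 982695.41 − 982981.74 + 0.3086×1994.3 − 0.04193×3.04×1994.3 = 74.90 mGal
Δg_SB(B) = 982878.41 − 982981.74 + 0.3086×217.7 − 0.04193×3.04×217.7 = -63.90 mGal
Difference = -63.90 − (74.90) = -138.80 mGal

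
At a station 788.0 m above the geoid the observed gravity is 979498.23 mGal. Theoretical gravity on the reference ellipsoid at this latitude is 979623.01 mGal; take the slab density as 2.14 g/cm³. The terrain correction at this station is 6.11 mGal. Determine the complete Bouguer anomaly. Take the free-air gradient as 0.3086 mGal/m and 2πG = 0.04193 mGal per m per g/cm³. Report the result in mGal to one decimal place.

53.8

Free-air correction = 0.3086 × 788.0 = 243.18 mGal
Free-air anomaly = 979498.23 − 979623.01 + (243.18) = 118.40 mGal
Bouguer slab correction = 0.04193 × 2.14 × 788.0 = 70.71 mGal
Simple Bouguer anomaly = 118.40 − (70.71) = 47.69 mGal
Complete Bouguer anomaly = 47.69 + 6.11 = 53.80 mGal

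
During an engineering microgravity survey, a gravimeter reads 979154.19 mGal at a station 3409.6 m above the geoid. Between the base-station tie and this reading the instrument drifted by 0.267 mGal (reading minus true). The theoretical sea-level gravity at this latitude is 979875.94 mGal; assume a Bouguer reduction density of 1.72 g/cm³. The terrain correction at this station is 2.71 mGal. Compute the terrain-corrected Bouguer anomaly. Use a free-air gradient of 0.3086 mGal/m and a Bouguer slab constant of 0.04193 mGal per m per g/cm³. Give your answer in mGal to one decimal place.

87.0

Drift-corrected reading = 979154.19 − (0.267) = 979153.923 mGal
Free-air correction = 0.3086 × 3409.6 = 1052.20 mGal
Free-air anomaly = 979153.923 − 979875.94 + (1052.20) = 330.183 mGal
Bouguer slab correction = 0.04193 × 1.72 × 3409.6 = 245.90 mGal
Simple Bouguer anomaly = 330.183 − (245.90) = 84.283 mGal
Complete Bouguer anomaly = 84.283 + 2.71 = 86.993 mGal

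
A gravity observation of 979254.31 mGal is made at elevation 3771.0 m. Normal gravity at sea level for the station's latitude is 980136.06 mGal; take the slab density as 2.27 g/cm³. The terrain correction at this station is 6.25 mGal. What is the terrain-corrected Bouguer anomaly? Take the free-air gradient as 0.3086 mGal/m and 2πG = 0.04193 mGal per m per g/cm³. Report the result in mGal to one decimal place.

-70.7

Free-air correction = 0.3086 × 3771.0 = 1163.73 mGal
Free-air anomaly = 979254.31 − 980136.06 + (1163.73) = 281.98 mGal
Bouguer slab correction = 0.04193 × 2.27 × 3771.0 = 358.93 mGal
Simple Bouguer anomaly = 281.98 − (358.93) = -76.95 mGal
Complete Bouguer anomaly = -76.95 + 6.25 = -70.70 mGal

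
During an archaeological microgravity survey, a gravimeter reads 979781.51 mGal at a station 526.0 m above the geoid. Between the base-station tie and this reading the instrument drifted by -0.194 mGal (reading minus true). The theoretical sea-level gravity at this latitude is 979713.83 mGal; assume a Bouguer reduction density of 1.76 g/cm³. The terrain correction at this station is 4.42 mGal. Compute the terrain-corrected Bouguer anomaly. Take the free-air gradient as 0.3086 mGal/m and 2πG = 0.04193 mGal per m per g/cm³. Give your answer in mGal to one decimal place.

Drift-corrected reading = 979781.51 − (-0.194) = 979781.704 mGal
Free-air correction = 0.3086 × 526.0 = 162.32 mGal
Free-air anomaly = 979781.704 − 979713.83 + (162.32) = 230.194 mGal
Bouguer slab correction = 0.04193 × 1.76 × 526.0 = 38.82 mGal
Simple Bouguer anomaly = 230.194 − (38.82) = 191.374 mGal
Complete Bouguer anomaly = 191.374 + 4.42 = 195.794 mGal

195.8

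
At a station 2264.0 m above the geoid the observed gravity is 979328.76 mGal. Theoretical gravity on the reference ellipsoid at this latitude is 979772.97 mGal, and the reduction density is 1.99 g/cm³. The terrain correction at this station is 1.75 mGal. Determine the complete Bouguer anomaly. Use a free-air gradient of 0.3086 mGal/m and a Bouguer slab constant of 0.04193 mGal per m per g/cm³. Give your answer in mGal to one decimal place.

67.3

Free-air correction = 0.3086 × 2264.0 = 698.67 mGal
Free-air anomaly = 979328.76 − 979772.97 + (698.67) = 254.46 mGal
Bouguer slab correction = 0.04193 × 1.99 × 2264.0 = 188.91 mGal
Simple Bouguer anomaly = 254.46 − (188.91) = 65.55 mGal
Complete Bouguer anomaly = 65.55 + 1.75 = 67.30 mGal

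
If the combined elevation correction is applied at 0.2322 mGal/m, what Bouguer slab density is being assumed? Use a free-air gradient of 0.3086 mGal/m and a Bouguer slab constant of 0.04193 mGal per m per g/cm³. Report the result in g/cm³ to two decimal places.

0.2322 = 0.3086 − 0.04193 × ρ
ρ = (0.3086 − 0.2322) / 0.04193 = 1.82 g/cm³

1.82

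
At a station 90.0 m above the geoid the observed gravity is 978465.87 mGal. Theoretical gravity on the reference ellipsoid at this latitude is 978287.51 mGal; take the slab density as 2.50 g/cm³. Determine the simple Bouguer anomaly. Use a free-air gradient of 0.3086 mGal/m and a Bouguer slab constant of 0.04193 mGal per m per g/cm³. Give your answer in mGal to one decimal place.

Free-air correction = 0.3086 × 90.0 = 27.77 mGal
Free-air anomaly = 978465.87 − 978287.51 + (27.77) = 206.13 mGal
Bouguer slab correction = 0.04193 × 2.50 × 90.0 = 9.43 mGal
Simple Bouguer anomaly = 206.13 − (9.43) = 196.70 mGal

196.7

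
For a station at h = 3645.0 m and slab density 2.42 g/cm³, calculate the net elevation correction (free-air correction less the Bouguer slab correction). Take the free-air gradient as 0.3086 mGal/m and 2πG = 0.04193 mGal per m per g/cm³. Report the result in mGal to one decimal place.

755.0

Combined gradient = 0.3086 − 0.04193 × 2.42 = 0.2071294 mGal/m
Combined elevation correction = 0.2071294 × 3645.0 = 755.0 mGal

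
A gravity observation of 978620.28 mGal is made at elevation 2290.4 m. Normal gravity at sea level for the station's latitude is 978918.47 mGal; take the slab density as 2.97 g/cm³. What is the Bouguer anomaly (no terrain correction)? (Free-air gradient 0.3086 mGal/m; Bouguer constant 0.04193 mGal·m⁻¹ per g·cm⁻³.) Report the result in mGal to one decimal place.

Free-air correction = 0.3086 × 2290.4 = 706.82 mGal
Free-air anomaly = 978620.28 − 978918.47 + (706.82) = 408.63 mGal
Bouguer slab correction = 0.04193 × 2.97 × 2290.4 = 285.23 mGal
Simple Bouguer anomaly = 408.63 − (285.23) = 123.40 mGal

123.4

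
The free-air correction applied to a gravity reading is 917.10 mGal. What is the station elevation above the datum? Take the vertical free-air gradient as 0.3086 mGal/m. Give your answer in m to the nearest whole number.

2972

h = 917.10 / 0.3086 = 2971.81 m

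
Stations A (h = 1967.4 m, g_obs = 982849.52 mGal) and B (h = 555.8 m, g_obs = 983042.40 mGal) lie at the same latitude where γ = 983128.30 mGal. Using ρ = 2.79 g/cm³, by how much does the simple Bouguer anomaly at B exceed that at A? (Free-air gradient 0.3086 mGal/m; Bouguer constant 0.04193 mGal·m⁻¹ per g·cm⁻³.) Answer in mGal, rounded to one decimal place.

-77.6

Δg_SB(A) = 982849.52 − 983128.30 + 0.3086×1967.4 − 0.04193×2.79×1967.4 = 98.20 mGal
Δg_SB(B) = 983042.40 − 983128.30 + 0.3086×555.8 − 0.04193×2.79×555.8 = 20.60 mGal
Difference = 20.60 − (98.20) = -77.60 mGal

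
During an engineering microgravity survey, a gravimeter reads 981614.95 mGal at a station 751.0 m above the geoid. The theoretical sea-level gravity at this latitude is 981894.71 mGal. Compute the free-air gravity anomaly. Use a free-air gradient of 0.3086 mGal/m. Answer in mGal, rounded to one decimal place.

-48.0

Free-air correction = 0.3086 × 751.0 = 231.76 mGal
Free-air anomaly = 981614.95 − 981894.71 + (231.76) = -48.00 mGal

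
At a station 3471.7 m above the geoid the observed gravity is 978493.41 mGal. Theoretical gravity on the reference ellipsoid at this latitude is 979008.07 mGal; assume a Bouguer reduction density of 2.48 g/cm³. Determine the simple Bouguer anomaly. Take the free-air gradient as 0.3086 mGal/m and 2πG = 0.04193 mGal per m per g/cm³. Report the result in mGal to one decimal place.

Free-air correction = 0.3086 × 3471.7 = 1071.37 mGal
Free-air anomaly = 978493.41 − 979008.07 + (1071.37) = 556.71 mGal
Bouguer slab correction = 0.04193 × 2.48 × 3471.7 = 361.01 mGal
Simple Bouguer anomaly = 556.71 − (361.01) = 195.70 mGal

195.7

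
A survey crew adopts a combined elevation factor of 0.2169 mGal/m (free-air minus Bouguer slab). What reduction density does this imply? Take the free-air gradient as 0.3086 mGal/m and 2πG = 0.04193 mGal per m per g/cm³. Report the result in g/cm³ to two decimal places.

2.19

0.2169 = 0.3086 − 0.04193 × ρ
ρ = (0.3086 − 0.2169) / 0.04193 = 2.19 g/cm³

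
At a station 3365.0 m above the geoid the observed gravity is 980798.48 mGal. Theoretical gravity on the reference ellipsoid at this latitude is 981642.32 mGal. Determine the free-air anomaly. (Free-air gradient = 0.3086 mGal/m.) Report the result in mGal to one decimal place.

194.6

Free-air correction = 0.3086 × 3365.0 = 1038.44 mGal
Free-air anomaly = 980798.48 − 981642.32 + (1038.44) = 194.60 mGal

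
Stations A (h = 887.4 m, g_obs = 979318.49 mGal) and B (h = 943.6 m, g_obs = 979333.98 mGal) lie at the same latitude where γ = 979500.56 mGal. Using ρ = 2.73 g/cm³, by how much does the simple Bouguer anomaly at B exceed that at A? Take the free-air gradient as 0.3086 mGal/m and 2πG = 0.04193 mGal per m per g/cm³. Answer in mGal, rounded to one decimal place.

26.4

Δg_SB(A) = 979318.49 − 979500.56 + 0.3086×887.4 − 0.04193×2.73×887.4 = -9.80 mGal
Δg_SB(B) = 979333.98 − 979500.56 + 0.3086×943.6 − 0.04193×2.73×943.6 = 16.60 mGal
Difference = 16.60 − (-9.80) = 26.40 mGal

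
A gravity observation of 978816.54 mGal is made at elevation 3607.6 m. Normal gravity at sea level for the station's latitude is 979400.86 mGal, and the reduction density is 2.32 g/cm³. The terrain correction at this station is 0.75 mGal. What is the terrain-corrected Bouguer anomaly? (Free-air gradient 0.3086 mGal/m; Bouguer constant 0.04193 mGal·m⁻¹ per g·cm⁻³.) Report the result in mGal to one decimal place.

178.8

Free-air correction = 0.3086 × 3607.6 = 1113.31 mGal
Free-air anomaly = 978816.54 − 979400.86 + (1113.31) = 528.99 mGal
Bouguer slab correction = 0.04193 × 2.32 × 3607.6 = 350.94 mGal
Simple Bouguer anomaly = 528.99 − (350.94) = 178.05 mGal
Complete Bouguer anomaly = 178.05 + 0.75 = 178.80 mGal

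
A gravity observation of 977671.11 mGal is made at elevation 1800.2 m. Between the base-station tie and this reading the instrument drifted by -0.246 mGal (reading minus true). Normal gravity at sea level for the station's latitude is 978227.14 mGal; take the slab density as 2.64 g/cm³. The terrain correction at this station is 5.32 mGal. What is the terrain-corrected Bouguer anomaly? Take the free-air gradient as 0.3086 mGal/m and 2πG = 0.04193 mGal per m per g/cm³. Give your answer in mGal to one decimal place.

-194.2

Drift-corrected reading = 977671.11 − (-0.246) = 977671.356 mGal
Free-air correction = 0.3086 × 1800.2 = 555.54 mGal
Free-air anomaly = 977671.356 − 978227.14 + (555.54) = -0.244 mGal
Bouguer slab correction = 0.04193 × 2.64 × 1800.2 = 199.27 mGal
Simple Bouguer anomaly = -0.244 − (199.27) = -199.514 mGal
Complete Bouguer anomaly = -199.514 + 5.32 = -194.194 mGal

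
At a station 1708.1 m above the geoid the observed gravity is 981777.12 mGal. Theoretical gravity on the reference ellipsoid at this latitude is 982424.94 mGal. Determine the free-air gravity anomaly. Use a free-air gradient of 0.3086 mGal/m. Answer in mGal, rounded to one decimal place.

-120.7

Free-air correction = 0.3086 × 1708.1 = 527.12 mGal
Free-air anomaly = 981777.12 − 982424.94 + (527.12) = -120.70 mGal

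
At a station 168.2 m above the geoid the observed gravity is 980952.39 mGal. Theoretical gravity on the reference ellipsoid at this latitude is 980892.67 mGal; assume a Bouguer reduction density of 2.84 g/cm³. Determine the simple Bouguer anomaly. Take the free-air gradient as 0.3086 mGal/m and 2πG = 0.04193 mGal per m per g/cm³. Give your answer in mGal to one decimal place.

91.6

Free-air correction = 0.3086 × 168.2 = 51.91 mGal
Free-air anomaly = 980952.39 − 980892.67 + (51.91) = 111.63 mGal
Bouguer slab correction = 0.04193 × 2.84 × 168.2 = 20.03 mGal
Simple Bouguer anomaly = 111.63 − (20.03) = 91.60 mGal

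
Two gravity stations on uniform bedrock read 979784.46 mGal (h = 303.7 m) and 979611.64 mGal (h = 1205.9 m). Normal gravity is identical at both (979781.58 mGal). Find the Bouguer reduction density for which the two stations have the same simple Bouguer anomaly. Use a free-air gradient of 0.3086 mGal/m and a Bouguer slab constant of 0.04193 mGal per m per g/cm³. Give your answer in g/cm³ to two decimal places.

2.79

Δg_obs = 979611.64 − 979784.46 = -172.82 mGal over Δh = 1205.9 − 303.7 = 902.2 m
Equal Bouguer anomalies ⇒ Δg_obs + (0.3086 − 0.04193ρ)·Δh = 0
0.3086 − 0.04193ρ = −Δg_obs/Δh = 0.19155
ρ = (0.3086 − 0.19155) / 0.04193 = 2.79 g/cm³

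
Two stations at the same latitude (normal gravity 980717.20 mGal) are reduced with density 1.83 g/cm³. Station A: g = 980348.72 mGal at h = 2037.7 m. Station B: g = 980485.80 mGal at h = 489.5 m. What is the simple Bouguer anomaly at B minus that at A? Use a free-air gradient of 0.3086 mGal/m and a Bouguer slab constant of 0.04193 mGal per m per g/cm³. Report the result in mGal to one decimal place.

Δg_SB(A) = 980348.72 − 980717.20 + 0.3086×2037.7 − 0.04193×1.83×2037.7 = 104.00 mGal
Δg_SB(B) = 980485.80 − 980717.20 + 0.3086×489.5 − 0.04193×1.83×489.5 = -117.90 mGal
Difference = -117.90 − (104.00) = -221.90 mGal

-221.9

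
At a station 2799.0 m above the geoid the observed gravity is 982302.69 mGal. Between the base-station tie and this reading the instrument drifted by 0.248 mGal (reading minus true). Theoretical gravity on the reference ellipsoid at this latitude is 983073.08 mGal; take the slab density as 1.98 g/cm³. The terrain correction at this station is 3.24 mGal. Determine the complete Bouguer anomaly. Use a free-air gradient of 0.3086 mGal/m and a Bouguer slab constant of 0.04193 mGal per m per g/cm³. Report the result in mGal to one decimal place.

Drift-corrected reading = 982302.69 − (0.248) = 982302.442 mGal
Free-air correction = 0.3086 × 2799.0 = 863.77 mGal
Free-air anomaly = 982302.442 − 983073.08 + (863.77) = 93.132 mGal
Bouguer slab correction = 0.04193 × 1.98 × 2799.0 = 232.38 mGal
Simple Bouguer anomaly = 93.132 − (232.38) = -139.248 mGal
Complete Bouguer anomaly = -139.248 + 3.24 = -136.008 mGal

-136.0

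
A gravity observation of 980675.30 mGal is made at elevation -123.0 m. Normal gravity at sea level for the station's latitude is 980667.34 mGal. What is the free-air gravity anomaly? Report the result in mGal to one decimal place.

Free-air correction = 0.3086 × -123.0 = -37.96 mGal
Free-air anomaly = 980675.30 − 980667.34 + (-37.96) = -30.00 mGal

-30.0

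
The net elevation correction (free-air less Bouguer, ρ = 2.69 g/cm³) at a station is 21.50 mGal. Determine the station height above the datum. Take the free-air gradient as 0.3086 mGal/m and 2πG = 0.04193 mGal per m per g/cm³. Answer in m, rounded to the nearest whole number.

110

Combined gradient = 0.3086 − 0.04193 × 2.69 = 0.1958083 mGal/m
h = 21.50 / 0.1958083 = 109.80 m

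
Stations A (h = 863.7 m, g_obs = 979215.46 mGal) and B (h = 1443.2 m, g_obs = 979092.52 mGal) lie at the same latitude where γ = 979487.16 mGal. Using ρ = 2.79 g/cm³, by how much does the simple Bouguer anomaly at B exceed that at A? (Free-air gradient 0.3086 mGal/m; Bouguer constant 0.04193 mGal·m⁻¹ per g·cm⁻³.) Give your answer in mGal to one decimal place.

Δg_SB(A) = 979215.46 − 979487.16 + 0.3086×863.7 − 0.04193×2.79×863.7 = -106.20 mGal
Δg_SB(B) = 979092.52 − 979487.16 + 0.3086×1443.2 − 0.04193×2.79×1443.2 = -118.10 mGal
Difference = -118.10 − (-106.20) = -11.90 mGal

-11.9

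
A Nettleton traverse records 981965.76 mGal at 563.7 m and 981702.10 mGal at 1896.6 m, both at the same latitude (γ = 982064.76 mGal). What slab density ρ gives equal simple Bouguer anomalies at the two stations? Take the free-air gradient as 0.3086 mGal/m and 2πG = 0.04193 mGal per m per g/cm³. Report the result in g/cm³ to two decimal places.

2.64

Δg_obs = 981702.10 − 981965.76 = -263.66 mGal over Δh = 1896.6 − 563.7 = 1332.9 m
Equal Bouguer anomalies ⇒ Δg_obs + (0.3086 − 0.04193ρ)·Δh = 0
0.3086 − 0.04193ρ = −Δg_obs/Δh = 0.19781
ρ = (0.3086 − 0.19781) / 0.04193 = 2.64 g/cm³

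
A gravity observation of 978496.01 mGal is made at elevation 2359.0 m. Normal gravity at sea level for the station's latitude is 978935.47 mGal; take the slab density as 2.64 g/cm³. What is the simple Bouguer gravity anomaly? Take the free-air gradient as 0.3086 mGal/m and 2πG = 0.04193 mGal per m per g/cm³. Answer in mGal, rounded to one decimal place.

Free-air correction = 0.3086 × 2359.0 = 727.99 mGal
Free-air anomaly = 978496.01 − 978935.47 + (727.99) = 288.53 mGal
Bouguer slab correction = 0.04193 × 2.64 × 2359.0 = 261.13 mGal
Simple Bouguer anomaly = 288.53 − (261.13) = 27.40 mGal

27.4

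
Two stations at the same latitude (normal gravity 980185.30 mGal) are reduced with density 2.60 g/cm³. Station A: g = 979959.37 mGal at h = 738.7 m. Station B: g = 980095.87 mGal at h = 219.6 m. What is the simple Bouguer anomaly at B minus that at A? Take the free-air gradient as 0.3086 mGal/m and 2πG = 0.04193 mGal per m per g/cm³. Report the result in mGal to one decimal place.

32.9

Δg_SB(A) = 979959.37 − 980185.30 + 0.3086×738.7 − 0.04193×2.60×738.7 = -78.50 mGal
Δg_SB(B) = 980095.87 − 980185.30 + 0.3086×219.6 − 0.04193×2.60×219.6 = -45.60 mGal
Difference = -45.60 − (-78.50) = 32.90 mGal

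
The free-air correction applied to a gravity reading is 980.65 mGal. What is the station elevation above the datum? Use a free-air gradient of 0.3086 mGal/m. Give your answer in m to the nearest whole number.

3178

h = 980.65 / 0.3086 = 3177.74 m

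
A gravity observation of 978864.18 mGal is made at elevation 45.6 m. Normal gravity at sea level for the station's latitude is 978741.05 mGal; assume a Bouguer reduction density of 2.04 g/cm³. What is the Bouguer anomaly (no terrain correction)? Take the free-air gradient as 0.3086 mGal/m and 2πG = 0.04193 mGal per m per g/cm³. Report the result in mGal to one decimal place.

133.3

Free-air correction = 0.3086 × 45.6 = 14.07 mGal
Free-air anomaly = 978864.18 − 978741.05 + (14.07) = 137.20 mGal
Bouguer slab correction = 0.04193 × 2.04 × 45.6 = 3.90 mGal
Simple Bouguer anomaly = 137.20 − (3.90) = 133.30 mGal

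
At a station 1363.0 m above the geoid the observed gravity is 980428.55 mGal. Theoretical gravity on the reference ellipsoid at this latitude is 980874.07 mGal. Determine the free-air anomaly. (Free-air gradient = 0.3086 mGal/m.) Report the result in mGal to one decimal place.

Free-air correction = 0.3086 × 1363.0 = 420.62 mGal
Free-air anomaly = 980428.55 − 980874.07 + (420.62) = -24.90 mGal

-24.9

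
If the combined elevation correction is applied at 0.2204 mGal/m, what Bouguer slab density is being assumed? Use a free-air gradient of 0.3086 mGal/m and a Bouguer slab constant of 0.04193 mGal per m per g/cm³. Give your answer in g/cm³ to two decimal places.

0.2204 = 0.3086 − 0.04193 × ρ
ρ = (0.3086 − 0.2204) / 0.04193 = 2.10 g/cm³

2.10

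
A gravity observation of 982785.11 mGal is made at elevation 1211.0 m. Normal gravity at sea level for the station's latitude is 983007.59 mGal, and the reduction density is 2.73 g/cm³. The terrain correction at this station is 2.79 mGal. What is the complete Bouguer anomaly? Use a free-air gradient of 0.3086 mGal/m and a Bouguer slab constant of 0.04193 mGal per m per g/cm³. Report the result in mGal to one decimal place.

Free-air correction = 0.3086 × 1211.0 = 373.71 mGal
Free-air anomaly = 982785.11 − 983007.59 + (373.71) = 151.23 mGal
Bouguer slab correction = 0.04193 × 2.73 × 1211.0 = 138.62 mGal
Simple Bouguer anomaly = 151.23 − (138.62) = 12.61 mGal
Complete Bouguer anomaly = 12.61 + 2.79 = 15.40 mGal

15.4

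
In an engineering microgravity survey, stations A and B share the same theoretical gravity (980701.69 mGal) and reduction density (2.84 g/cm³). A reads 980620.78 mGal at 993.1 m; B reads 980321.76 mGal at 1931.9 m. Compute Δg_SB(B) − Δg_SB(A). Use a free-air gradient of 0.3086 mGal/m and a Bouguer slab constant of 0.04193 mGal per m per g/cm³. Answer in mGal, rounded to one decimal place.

Δg_SB(A) = 980620.78 − 980701.69 + 0.3086×993.1 − 0.04193×2.84×993.1 = 107.30 mGal
Δg_SB(B) = 980321.76 − 980701.69 + 0.3086×1931.9 − 0.04193×2.84×1931.9 = -13.80 mGal
Difference = -13.80 − (107.30) = -121.10 mGal

-121.1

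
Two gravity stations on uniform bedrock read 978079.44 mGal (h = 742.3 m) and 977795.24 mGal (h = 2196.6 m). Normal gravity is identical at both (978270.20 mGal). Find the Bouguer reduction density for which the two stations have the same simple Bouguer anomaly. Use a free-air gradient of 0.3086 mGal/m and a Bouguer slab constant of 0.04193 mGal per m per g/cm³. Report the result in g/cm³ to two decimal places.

2.70

Δg_obs = 977795.24 − 978079.44 = -284.20 mGal over Δh = 2196.6 − 742.3 = 1454.3 m
Equal Bouguer anomalies ⇒ Δg_obs + (0.3086 − 0.04193ρ)·Δh = 0
0.3086 − 0.04193ρ = −Δg_obs/Δh = 0.19542
ρ = (0.3086 − 0.19542) / 0.04193 = 2.70 g/cm³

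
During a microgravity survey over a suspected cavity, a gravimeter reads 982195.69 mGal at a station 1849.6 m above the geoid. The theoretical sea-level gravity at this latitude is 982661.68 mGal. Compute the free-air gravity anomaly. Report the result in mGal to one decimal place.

104.8

Free-air correction = 0.3086 × 1849.6 = 570.79 mGal
Free-air anomaly = 982195.69 − 982661.68 + (570.79) = 104.80 mGal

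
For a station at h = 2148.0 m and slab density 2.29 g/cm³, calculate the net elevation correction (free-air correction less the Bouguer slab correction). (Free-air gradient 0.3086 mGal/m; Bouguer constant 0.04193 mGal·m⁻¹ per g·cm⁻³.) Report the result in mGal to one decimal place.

Combined gradient = 0.3086 − 0.04193 × 2.29 = 0.2125803 mGal/m
Combined elevation correction = 0.2125803 × 2148.0 = 456.6 mGal

456.6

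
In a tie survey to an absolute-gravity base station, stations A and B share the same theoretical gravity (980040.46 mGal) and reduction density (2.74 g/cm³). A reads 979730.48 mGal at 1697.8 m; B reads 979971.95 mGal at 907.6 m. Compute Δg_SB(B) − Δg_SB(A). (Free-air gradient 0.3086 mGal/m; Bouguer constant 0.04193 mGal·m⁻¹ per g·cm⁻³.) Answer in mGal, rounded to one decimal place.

88.4

Δg_SB(A) = 979730.48 − 980040.46 + 0.3086×1697.8 − 0.04193×2.74×1697.8 = 18.90 mGal
Δg_SB(B) = 979971.95 − 980040.46 + 0.3086×907.6 − 0.04193×2.74×907.6 = 107.30 mGal
Difference = 107.30 − (18.90) = 88.40 mGal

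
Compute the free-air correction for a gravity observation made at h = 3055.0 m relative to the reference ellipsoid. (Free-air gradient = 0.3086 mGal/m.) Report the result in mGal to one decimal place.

Free-air correction = 0.3086 × 3055.0 = 942.8 mGal

942.8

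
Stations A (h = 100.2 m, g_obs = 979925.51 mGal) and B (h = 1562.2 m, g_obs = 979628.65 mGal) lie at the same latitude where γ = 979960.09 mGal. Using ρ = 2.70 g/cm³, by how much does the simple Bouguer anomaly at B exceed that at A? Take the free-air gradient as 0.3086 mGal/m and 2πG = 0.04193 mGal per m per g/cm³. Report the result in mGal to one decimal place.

Δg_SB(A) = 979925.51 − 979960.09 + 0.3086×100.2 − 0.04193×2.70×100.2 = -15.00 mGal
Δg_SB(B) = 979628.65 − 979960.09 + 0.3086×1562.2 − 0.04193×2.70×1562.2 = -26.20 mGal
Difference = -26.20 − (-15.00) = -11.20 mGal

-11.2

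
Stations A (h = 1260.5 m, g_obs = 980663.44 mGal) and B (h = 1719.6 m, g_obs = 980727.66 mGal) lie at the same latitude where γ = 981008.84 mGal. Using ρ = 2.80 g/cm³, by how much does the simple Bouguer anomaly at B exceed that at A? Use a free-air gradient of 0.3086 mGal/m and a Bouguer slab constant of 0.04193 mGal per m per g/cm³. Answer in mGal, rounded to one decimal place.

Δg_SB(A) = 980663.44 − 981008.84 + 0.3086×1260.5 − 0.04193×2.80×1260.5 = -104.40 mGal
Δg_SB(B) = 980727.66 − 981008.84 + 0.3086×1719.6 − 0.04193×2.80×1719.6 = 47.60 mGal
Difference = 47.60 − (-104.40) = 152.00 mGal

152.0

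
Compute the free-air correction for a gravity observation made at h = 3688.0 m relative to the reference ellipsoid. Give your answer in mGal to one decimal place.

1138.1

Free-air correction = 0.3086 × 3688.0 = 1138.1 mGal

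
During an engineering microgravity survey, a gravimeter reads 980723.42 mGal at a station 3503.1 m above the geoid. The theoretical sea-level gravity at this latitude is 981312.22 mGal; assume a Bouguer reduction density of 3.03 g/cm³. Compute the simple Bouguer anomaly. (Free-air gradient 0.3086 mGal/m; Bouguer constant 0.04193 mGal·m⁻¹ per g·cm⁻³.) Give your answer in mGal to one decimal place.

Free-air correction = 0.3086 × 3503.1 = 1081.06 mGal
Free-air anomaly = 980723.42 − 981312.22 + (1081.06) = 492.26 mGal
Bouguer slab correction = 0.04193 × 3.03 × 3503.1 = 445.06 mGal
Simple Bouguer anomaly = 492.26 − (445.06) = 47.20 mGal

47.2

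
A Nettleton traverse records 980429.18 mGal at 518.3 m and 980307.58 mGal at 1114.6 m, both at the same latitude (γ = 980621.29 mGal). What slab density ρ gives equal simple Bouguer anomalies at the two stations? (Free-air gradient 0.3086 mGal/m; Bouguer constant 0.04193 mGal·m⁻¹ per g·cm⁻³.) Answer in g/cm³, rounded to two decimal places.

2.50

Δg_obs = 980307.58 − 980429.18 = -121.60 mGal over Δh = 1114.6 − 518.3 = 596.3 m
Equal Bouguer anomalies ⇒ Δg_obs + (0.3086 − 0.04193ρ)·Δh = 0
0.3086 − 0.04193ρ = −Δg_obs/Δh = 0.20392
ρ = (0.3086 − 0.20392) / 0.04193 = 2.50 g/cm³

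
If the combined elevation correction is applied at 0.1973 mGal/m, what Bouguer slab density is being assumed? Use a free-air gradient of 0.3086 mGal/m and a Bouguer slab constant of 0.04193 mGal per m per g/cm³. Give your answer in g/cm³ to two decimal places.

2.65

0.1973 = 0.3086 − 0.04193 × ρ
ρ = (0.3086 − 0.1973) / 0.04193 = 2.65 g/cm³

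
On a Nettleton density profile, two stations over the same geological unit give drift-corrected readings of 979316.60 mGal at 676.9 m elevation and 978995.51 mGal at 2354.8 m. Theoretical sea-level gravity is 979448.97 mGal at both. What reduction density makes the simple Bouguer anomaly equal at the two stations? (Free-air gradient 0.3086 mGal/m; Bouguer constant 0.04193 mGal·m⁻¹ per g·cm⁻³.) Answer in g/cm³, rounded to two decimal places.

Δg_obs = 978995.51 − 979316.60 = -321.09 mGal over Δh = 2354.8 − 676.9 = 1677.9 m
Equal Bouguer anomalies ⇒ Δg_obs + (0.3086 − 0.04193ρ)·Δh = 0
0.3086 − 0.04193ρ = −Δg_obs/Δh = 0.19136
ρ = (0.3086 − 0.19136) / 0.04193 = 2.80 g/cm³

2.80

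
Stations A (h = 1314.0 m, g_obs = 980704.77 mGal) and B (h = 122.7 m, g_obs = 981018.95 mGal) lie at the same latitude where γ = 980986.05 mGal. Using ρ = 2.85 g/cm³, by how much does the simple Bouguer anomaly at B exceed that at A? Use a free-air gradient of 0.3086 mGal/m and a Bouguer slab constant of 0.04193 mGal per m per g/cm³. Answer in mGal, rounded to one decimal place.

88.9

Δg_SB(A) = 980704.77 − 980986.05 + 0.3086×1314.0 − 0.04193×2.85×1314.0 = -32.80 mGal
Δg_SB(B) = 981018.95 − 980986.05 + 0.3086×122.7 − 0.04193×2.85×122.7 = 56.10 mGal
Difference = 56.10 − (-32.80) = 88.90 mGal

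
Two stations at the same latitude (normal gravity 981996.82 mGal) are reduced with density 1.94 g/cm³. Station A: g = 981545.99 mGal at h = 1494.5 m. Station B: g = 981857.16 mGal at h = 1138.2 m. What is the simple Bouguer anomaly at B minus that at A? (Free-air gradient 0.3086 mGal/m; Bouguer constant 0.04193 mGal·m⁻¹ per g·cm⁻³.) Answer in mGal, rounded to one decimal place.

Δg_SB(A) = 981545.99 − 981996.82 + 0.3086×1494.5 − 0.04193×1.94×1494.5 = -111.20 mGal
Δg_SB(B) = 981857.16 − 981996.82 + 0.3086×1138.2 − 0.04193×1.94×1138.2 = 119.00 mGal
Difference = 119.00 − (-111.20) = 230.20 mGal

230.2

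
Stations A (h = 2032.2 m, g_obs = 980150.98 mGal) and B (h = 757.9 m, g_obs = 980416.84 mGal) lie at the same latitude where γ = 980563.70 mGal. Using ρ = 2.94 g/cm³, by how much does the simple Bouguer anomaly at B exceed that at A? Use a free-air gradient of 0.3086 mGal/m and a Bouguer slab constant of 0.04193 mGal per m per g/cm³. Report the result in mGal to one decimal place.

Δg_SB(A) = 980150.98 − 980563.70 + 0.3086×2032.2 − 0.04193×2.94×2032.2 = -36.10 mGal
Δg_SB(B) = 980416.84 − 980563.70 + 0.3086×757.9 − 0.04193×2.94×757.9 = -6.40 mGal
Difference = -6.40 − (-36.10) = 29.70 mGal

29.7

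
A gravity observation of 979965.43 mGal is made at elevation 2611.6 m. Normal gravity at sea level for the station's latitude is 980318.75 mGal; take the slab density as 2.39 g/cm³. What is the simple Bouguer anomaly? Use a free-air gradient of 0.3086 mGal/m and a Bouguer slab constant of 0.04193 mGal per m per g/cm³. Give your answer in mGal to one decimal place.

Free-air correction = 0.3086 × 2611.6 = 805.94 mGal
Free-air anomaly = 979965.43 − 980318.75 + (805.94) = 452.62 mGal
Bouguer slab correction = 0.04193 × 2.39 × 2611.6 = 261.72 mGal
Simple Bouguer anomaly = 452.62 − (261.72) = 190.90 mGal

190.9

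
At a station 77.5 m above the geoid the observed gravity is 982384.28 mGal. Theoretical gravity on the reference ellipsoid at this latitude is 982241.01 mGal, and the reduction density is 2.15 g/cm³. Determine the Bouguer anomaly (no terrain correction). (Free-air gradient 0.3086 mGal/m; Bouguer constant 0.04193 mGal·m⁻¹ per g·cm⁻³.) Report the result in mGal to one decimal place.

Free-air correction = 0.3086 × 77.5 = 23.92 mGal
Free-air anomaly = 982384.28 − 982241.01 + (23.92) = 167.19 mGal
Bouguer slab correction = 0.04193 × 2.15 × 77.5 = 6.99 mGal
Simple Bouguer anomaly = 167.19 − (6.99) = 160.20 mGal

160.2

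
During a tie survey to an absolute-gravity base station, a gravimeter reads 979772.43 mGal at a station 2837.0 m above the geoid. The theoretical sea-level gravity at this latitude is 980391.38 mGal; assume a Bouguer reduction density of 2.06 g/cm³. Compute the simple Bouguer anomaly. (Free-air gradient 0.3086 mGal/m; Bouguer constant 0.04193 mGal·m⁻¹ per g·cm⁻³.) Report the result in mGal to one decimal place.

Free-air correction = 0.3086 × 2837.0 = 875.50 mGal
Free-air anomaly = 979772.43 − 980391.38 + (875.50) = 256.55 mGal
Bouguer slab correction = 0.04193 × 2.06 × 2837.0 = 245.05 mGal
Simple Bouguer anomaly = 256.55 − (245.05) = 11.50 mGal

11.5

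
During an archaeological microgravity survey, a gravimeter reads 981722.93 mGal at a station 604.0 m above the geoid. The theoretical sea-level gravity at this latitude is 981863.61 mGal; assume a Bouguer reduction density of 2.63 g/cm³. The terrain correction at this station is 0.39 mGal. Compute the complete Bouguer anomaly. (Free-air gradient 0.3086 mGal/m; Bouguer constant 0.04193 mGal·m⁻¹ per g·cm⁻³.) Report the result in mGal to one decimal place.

-20.5

Free-air correction = 0.3086 × 604.0 = 186.39 mGal
Free-air anomaly = 981722.93 − 981863.61 + (186.39) = 45.71 mGal
Bouguer slab correction = 0.04193 × 2.63 × 604.0 = 66.61 mGal
Simple Bouguer anomaly = 45.71 − (66.61) = -20.90 mGal
Complete Bouguer anomaly = -20.90 + 0.39 = -20.51 mGal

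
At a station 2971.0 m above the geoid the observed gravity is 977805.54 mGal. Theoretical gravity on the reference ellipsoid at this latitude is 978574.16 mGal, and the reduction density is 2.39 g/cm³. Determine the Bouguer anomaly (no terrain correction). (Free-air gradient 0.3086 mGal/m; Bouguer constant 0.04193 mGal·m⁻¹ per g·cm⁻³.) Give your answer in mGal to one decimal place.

-149.5

Free-air correction = 0.3086 × 2971.0 = 916.85 mGal
Free-air anomaly = 977805.54 − 978574.16 + (916.85) = 148.23 mGal
Bouguer slab correction = 0.04193 × 2.39 × 2971.0 = 297.73 mGal
Simple Bouguer anomaly = 148.23 − (297.73) = -149.50 mGal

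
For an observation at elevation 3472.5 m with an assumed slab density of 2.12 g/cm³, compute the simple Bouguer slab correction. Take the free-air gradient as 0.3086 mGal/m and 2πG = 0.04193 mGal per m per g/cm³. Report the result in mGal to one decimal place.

308.7

Bouguer slab correction = 0.04193 × 2.12 × 3472.5 = 308.7 mGal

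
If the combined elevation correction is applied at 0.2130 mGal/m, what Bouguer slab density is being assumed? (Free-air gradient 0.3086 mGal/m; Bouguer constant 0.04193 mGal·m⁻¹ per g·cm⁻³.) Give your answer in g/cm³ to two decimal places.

0.2130 = 0.3086 − 0.04193 × ρ
ρ = (0.3086 − 0.2130) / 0.04193 = 2.28 g/cm³

2.28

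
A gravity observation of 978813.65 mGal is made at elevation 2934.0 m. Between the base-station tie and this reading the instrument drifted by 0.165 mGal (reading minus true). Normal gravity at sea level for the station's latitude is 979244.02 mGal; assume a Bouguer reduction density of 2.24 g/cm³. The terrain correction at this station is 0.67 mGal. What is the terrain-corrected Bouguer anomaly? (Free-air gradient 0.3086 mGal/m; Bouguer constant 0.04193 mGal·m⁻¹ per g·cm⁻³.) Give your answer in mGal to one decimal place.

200.0

Drift-corrected reading = 978813.65 − (0.165) = 978813.485 mGal
Free-air correction = 0.3086 × 2934.0 = 905.43 mGal
Free-air anomaly = 978813.485 − 979244.02 + (905.43) = 474.895 mGal
Bouguer slab correction = 0.04193 × 2.24 × 2934.0 = 275.57 mGal
Simple Bouguer anomaly = 474.895 − (275.57) = 199.325 mGal
Complete Bouguer anomaly = 199.325 + 0.67 = 199.995 mGal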